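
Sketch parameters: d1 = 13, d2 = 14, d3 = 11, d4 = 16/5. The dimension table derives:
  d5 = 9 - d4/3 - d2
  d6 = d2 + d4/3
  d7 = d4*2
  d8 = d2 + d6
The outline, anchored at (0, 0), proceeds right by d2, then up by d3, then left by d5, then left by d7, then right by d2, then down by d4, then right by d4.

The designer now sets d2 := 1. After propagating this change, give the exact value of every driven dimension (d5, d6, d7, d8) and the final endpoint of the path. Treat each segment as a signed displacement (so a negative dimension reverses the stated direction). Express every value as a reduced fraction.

d5 = 104/15
d6 = 31/15
d7 = 32/5
d8 = 46/15
endpoint = (-122/15, 39/5)

Apply edit: d2 := 1
  d5 = 9 - d4/3 - d2 = 104/15
  d6 = d2 + d4/3 = 31/15
  d7 = d4*2 = 32/5
  d8 = d2 + d6 = 46/15
Walk from origin (0, 0):
  seg 1: right by d2 = 1 → (1, 0)
  seg 2: up by d3 = 11 → (1, 11)
  seg 3: left by d5 = 104/15 → (-89/15, 11)
  seg 4: left by d7 = 32/5 → (-37/3, 11)
  seg 5: right by d2 = 1 → (-34/3, 11)
  seg 6: down by d4 = 16/5 → (-34/3, 39/5)
  seg 7: right by d4 = 16/5 → (-122/15, 39/5)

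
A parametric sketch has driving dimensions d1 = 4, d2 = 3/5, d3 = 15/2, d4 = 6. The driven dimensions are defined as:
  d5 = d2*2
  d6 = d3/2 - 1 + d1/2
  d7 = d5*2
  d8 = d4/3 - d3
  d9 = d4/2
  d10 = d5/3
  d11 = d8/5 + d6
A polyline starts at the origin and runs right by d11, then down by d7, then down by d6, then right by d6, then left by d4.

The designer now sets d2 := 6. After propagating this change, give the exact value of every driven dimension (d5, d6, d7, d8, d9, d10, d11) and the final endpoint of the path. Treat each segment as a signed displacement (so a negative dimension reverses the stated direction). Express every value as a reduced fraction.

d5 = 12
d6 = 19/4
d7 = 24
d8 = -11/2
d9 = 3
d10 = 4
d11 = 73/20
endpoint = (12/5, -115/4)

Apply edit: d2 := 6
  d5 = d2*2 = 12
  d6 = d3/2 - 1 + d1/2 = 19/4
  d7 = d5*2 = 24
  d8 = d4/3 - d3 = -11/2
  d9 = d4/2 = 3
  d10 = d5/3 = 4
  d11 = d8/5 + d6 = 73/20
Walk from origin (0, 0):
  seg 1: right by d11 = 73/20 → (73/20, 0)
  seg 2: down by d7 = 24 → (73/20, -24)
  seg 3: down by d6 = 19/4 → (73/20, -115/4)
  seg 4: right by d6 = 19/4 → (42/5, -115/4)
  seg 5: left by d4 = 6 → (12/5, -115/4)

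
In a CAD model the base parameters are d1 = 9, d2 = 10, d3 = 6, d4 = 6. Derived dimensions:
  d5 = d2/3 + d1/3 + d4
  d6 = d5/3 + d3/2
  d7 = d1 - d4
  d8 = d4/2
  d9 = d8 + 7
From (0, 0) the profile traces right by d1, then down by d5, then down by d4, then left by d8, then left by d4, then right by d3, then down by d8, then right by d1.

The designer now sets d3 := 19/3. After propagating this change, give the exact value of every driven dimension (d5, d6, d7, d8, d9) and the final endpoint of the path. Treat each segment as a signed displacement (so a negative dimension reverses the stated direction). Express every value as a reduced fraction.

Apply edit: d3 := 19/3
  d5 = d2/3 + d1/3 + d4 = 37/3
  d6 = d5/3 + d3/2 = 131/18
  d7 = d1 - d4 = 3
  d8 = d4/2 = 3
  d9 = d8 + 7 = 10
Walk from origin (0, 0):
  seg 1: right by d1 = 9 → (9, 0)
  seg 2: down by d5 = 37/3 → (9, -37/3)
  seg 3: down by d4 = 6 → (9, -55/3)
  seg 4: left by d8 = 3 → (6, -55/3)
  seg 5: left by d4 = 6 → (0, -55/3)
  seg 6: right by d3 = 19/3 → (19/3, -55/3)
  seg 7: down by d8 = 3 → (19/3, -64/3)
  seg 8: right by d1 = 9 → (46/3, -64/3)

d5 = 37/3
d6 = 131/18
d7 = 3
d8 = 3
d9 = 10
endpoint = (46/3, -64/3)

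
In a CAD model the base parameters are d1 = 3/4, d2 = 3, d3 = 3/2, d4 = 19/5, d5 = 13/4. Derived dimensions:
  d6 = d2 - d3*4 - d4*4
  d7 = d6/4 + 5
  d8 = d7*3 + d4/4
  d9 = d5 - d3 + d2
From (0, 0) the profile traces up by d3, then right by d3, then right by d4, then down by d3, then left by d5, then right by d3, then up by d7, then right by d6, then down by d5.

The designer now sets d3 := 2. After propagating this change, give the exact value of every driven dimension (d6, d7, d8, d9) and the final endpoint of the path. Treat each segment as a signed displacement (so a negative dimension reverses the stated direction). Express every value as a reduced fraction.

Apply edit: d3 := 2
  d6 = d2 - d3*4 - d4*4 = -101/5
  d7 = d6/4 + 5 = -1/20
  d8 = d7*3 + d4/4 = 4/5
  d9 = d5 - d3 + d2 = 17/4
Walk from origin (0, 0):
  seg 1: up by d3 = 2 → (0, 2)
  seg 2: right by d3 = 2 → (2, 2)
  seg 3: right by d4 = 19/5 → (29/5, 2)
  seg 4: down by d3 = 2 → (29/5, 0)
  seg 5: left by d5 = 13/4 → (51/20, 0)
  seg 6: right by d3 = 2 → (91/20, 0)
  seg 7: up by d7 = -1/20 → (91/20, -1/20)
  seg 8: right by d6 = -101/5 → (-313/20, -1/20)
  seg 9: down by d5 = 13/4 → (-313/20, -33/10)

d6 = -101/5
d7 = -1/20
d8 = 4/5
d9 = 17/4
endpoint = (-313/20, -33/10)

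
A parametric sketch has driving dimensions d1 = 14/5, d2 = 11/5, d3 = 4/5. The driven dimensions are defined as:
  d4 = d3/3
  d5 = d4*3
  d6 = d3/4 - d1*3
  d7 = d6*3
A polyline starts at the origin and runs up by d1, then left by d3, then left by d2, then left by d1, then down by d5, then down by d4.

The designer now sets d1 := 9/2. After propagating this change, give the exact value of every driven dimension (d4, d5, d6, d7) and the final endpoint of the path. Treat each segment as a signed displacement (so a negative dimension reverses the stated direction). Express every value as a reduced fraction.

d4 = 4/15
d5 = 4/5
d6 = -133/10
d7 = -399/10
endpoint = (-15/2, 103/30)

Apply edit: d1 := 9/2
  d4 = d3/3 = 4/15
  d5 = d4*3 = 4/5
  d6 = d3/4 - d1*3 = -133/10
  d7 = d6*3 = -399/10
Walk from origin (0, 0):
  seg 1: up by d1 = 9/2 → (0, 9/2)
  seg 2: left by d3 = 4/5 → (-4/5, 9/2)
  seg 3: left by d2 = 11/5 → (-3, 9/2)
  seg 4: left by d1 = 9/2 → (-15/2, 9/2)
  seg 5: down by d5 = 4/5 → (-15/2, 37/10)
  seg 6: down by d4 = 4/15 → (-15/2, 103/30)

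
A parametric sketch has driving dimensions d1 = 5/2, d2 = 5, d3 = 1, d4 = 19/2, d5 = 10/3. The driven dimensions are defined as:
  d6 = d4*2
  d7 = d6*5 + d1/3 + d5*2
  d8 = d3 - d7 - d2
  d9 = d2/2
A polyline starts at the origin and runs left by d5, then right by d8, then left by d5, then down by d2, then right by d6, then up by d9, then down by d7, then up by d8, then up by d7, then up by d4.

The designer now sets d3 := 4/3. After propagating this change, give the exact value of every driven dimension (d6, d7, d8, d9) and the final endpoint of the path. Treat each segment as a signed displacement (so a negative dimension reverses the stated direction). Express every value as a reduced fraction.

d6 = 19
d7 = 205/2
d8 = -637/6
d9 = 5/2
endpoint = (-563/6, -595/6)

Apply edit: d3 := 4/3
  d6 = d4*2 = 19
  d7 = d6*5 + d1/3 + d5*2 = 205/2
  d8 = d3 - d7 - d2 = -637/6
  d9 = d2/2 = 5/2
Walk from origin (0, 0):
  seg 1: left by d5 = 10/3 → (-10/3, 0)
  seg 2: right by d8 = -637/6 → (-219/2, 0)
  seg 3: left by d5 = 10/3 → (-677/6, 0)
  seg 4: down by d2 = 5 → (-677/6, -5)
  seg 5: right by d6 = 19 → (-563/6, -5)
  seg 6: up by d9 = 5/2 → (-563/6, -5/2)
  seg 7: down by d7 = 205/2 → (-563/6, -105)
  seg 8: up by d8 = -637/6 → (-563/6, -1267/6)
  seg 9: up by d7 = 205/2 → (-563/6, -326/3)
  seg 10: up by d4 = 19/2 → (-563/6, -595/6)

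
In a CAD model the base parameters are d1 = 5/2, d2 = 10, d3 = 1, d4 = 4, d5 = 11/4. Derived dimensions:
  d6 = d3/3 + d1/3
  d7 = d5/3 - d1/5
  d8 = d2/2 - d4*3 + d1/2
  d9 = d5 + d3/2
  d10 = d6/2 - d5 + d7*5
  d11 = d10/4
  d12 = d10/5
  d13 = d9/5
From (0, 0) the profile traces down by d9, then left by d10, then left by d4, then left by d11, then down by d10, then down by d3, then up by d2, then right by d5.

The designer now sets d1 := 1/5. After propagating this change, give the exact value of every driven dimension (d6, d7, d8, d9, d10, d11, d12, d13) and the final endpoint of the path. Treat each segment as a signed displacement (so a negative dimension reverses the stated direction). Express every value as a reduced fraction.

Apply edit: d1 := 1/5
  d6 = d3/3 + d1/3 = 2/5
  d7 = d5/3 - d1/5 = 263/300
  d8 = d2/2 - d4*3 + d1/2 = -69/10
  d9 = d5 + d3/2 = 13/4
  d10 = d6/2 - d5 + d7*5 = 11/6
  d11 = d10/4 = 11/24
  d12 = d10/5 = 11/30
  d13 = d9/5 = 13/20
Walk from origin (0, 0):
  seg 1: down by d9 = 13/4 → (0, -13/4)
  seg 2: left by d10 = 11/6 → (-11/6, -13/4)
  seg 3: left by d4 = 4 → (-35/6, -13/4)
  seg 4: left by d11 = 11/24 → (-151/24, -13/4)
  seg 5: down by d10 = 11/6 → (-151/24, -61/12)
  seg 6: down by d3 = 1 → (-151/24, -73/12)
  seg 7: up by d2 = 10 → (-151/24, 47/12)
  seg 8: right by d5 = 11/4 → (-85/24, 47/12)

d6 = 2/5
d7 = 263/300
d8 = -69/10
d9 = 13/4
d10 = 11/6
d11 = 11/24
d12 = 11/30
d13 = 13/20
endpoint = (-85/24, 47/12)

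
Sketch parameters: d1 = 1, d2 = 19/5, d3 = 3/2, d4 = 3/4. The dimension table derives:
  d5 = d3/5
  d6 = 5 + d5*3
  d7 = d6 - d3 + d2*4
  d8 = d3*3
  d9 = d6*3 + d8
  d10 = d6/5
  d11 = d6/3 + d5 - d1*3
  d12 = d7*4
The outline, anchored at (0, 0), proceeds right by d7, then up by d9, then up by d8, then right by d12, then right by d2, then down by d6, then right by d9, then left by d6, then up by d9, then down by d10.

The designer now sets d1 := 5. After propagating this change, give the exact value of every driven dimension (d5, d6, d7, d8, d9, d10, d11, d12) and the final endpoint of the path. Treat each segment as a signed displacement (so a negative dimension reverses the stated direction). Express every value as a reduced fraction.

Apply edit: d1 := 5
  d5 = d3/5 = 3/10
  d6 = 5 + d5*3 = 59/10
  d7 = d6 - d3 + d2*4 = 98/5
  d8 = d3*3 = 9/2
  d9 = d6*3 + d8 = 111/5
  d10 = d6/5 = 59/50
  d11 = d6/3 + d5 - d1*3 = -191/15
  d12 = d7*4 = 392/5
Walk from origin (0, 0):
  seg 1: right by d7 = 98/5 → (98/5, 0)
  seg 2: up by d9 = 111/5 → (98/5, 111/5)
  seg 3: up by d8 = 9/2 → (98/5, 267/10)
  seg 4: right by d12 = 392/5 → (98, 267/10)
  seg 5: right by d2 = 19/5 → (509/5, 267/10)
  seg 6: down by d6 = 59/10 → (509/5, 104/5)
  seg 7: right by d9 = 111/5 → (124, 104/5)
  seg 8: left by d6 = 59/10 → (1181/10, 104/5)
  seg 9: up by d9 = 111/5 → (1181/10, 43)
  seg 10: down by d10 = 59/50 → (1181/10, 2091/50)

d5 = 3/10
d6 = 59/10
d7 = 98/5
d8 = 9/2
d9 = 111/5
d10 = 59/50
d11 = -191/15
d12 = 392/5
endpoint = (1181/10, 2091/50)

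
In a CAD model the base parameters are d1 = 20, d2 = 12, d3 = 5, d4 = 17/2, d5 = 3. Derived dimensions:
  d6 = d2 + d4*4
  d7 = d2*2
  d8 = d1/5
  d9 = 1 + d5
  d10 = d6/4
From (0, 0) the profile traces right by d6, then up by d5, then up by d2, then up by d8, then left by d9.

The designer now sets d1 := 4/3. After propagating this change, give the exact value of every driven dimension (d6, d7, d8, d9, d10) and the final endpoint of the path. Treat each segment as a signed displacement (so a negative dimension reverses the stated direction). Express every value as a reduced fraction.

Apply edit: d1 := 4/3
  d6 = d2 + d4*4 = 46
  d7 = d2*2 = 24
  d8 = d1/5 = 4/15
  d9 = 1 + d5 = 4
  d10 = d6/4 = 23/2
Walk from origin (0, 0):
  seg 1: right by d6 = 46 → (46, 0)
  seg 2: up by d5 = 3 → (46, 3)
  seg 3: up by d2 = 12 → (46, 15)
  seg 4: up by d8 = 4/15 → (46, 229/15)
  seg 5: left by d9 = 4 → (42, 229/15)

d6 = 46
d7 = 24
d8 = 4/15
d9 = 4
d10 = 23/2
endpoint = (42, 229/15)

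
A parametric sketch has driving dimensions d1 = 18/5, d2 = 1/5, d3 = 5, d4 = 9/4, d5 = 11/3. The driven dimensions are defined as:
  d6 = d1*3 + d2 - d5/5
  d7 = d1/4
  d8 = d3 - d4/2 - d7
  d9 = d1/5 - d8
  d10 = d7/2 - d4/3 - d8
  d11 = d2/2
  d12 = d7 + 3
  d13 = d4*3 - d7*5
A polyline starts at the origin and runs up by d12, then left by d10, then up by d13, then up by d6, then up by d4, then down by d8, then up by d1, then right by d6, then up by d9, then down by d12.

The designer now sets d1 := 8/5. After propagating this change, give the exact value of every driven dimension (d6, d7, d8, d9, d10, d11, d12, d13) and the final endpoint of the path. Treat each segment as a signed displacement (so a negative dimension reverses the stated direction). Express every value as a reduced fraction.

Apply edit: d1 := 8/5
  d6 = d1*3 + d2 - d5/5 = 64/15
  d7 = d1/4 = 2/5
  d8 = d3 - d4/2 - d7 = 139/40
  d9 = d1/5 - d8 = -631/200
  d10 = d7/2 - d4/3 - d8 = -161/40
  d11 = d2/2 = 1/10
  d12 = d7 + 3 = 17/5
  d13 = d4*3 - d7*5 = 19/4
Walk from origin (0, 0):
  seg 1: up by d12 = 17/5 → (0, 17/5)
  seg 2: left by d10 = -161/40 → (161/40, 17/5)
  seg 3: up by d13 = 19/4 → (161/40, 163/20)
  seg 4: up by d6 = 64/15 → (161/40, 149/12)
  seg 5: up by d4 = 9/4 → (161/40, 44/3)
  seg 6: down by d8 = 139/40 → (161/40, 1343/120)
  seg 7: up by d1 = 8/5 → (161/40, 307/24)
  seg 8: right by d6 = 64/15 → (199/24, 307/24)
  seg 9: up by d9 = -631/200 → (199/24, 2891/300)
  seg 10: down by d12 = 17/5 → (199/24, 1871/300)

d6 = 64/15
d7 = 2/5
d8 = 139/40
d9 = -631/200
d10 = -161/40
d11 = 1/10
d12 = 17/5
d13 = 19/4
endpoint = (199/24, 1871/300)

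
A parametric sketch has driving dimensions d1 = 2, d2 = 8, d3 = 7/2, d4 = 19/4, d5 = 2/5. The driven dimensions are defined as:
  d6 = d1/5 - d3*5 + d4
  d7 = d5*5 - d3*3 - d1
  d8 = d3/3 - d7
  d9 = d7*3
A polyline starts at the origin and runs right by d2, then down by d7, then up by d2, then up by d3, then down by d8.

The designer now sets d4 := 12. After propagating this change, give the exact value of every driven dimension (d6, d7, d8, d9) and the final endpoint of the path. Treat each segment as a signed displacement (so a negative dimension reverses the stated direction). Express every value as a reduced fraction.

d6 = -51/10
d7 = -21/2
d8 = 35/3
d9 = -63/2
endpoint = (8, 31/3)

Apply edit: d4 := 12
  d6 = d1/5 - d3*5 + d4 = -51/10
  d7 = d5*5 - d3*3 - d1 = -21/2
  d8 = d3/3 - d7 = 35/3
  d9 = d7*3 = -63/2
Walk from origin (0, 0):
  seg 1: right by d2 = 8 → (8, 0)
  seg 2: down by d7 = -21/2 → (8, 21/2)
  seg 3: up by d2 = 8 → (8, 37/2)
  seg 4: up by d3 = 7/2 → (8, 22)
  seg 5: down by d8 = 35/3 → (8, 31/3)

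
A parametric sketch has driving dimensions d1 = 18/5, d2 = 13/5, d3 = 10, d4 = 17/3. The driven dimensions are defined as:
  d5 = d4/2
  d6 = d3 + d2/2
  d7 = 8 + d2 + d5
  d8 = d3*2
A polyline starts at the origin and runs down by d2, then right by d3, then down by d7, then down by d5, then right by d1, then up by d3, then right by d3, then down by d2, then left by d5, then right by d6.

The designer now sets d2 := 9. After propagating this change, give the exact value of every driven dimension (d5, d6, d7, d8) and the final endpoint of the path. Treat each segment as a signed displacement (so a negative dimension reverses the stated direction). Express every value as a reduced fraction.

Apply edit: d2 := 9
  d5 = d4/2 = 17/6
  d6 = d3 + d2/2 = 29/2
  d7 = 8 + d2 + d5 = 119/6
  d8 = d3*2 = 20
Walk from origin (0, 0):
  seg 1: down by d2 = 9 → (0, -9)
  seg 2: right by d3 = 10 → (10, -9)
  seg 3: down by d7 = 119/6 → (10, -173/6)
  seg 4: down by d5 = 17/6 → (10, -95/3)
  seg 5: right by d1 = 18/5 → (68/5, -95/3)
  seg 6: up by d3 = 10 → (68/5, -65/3)
  seg 7: right by d3 = 10 → (118/5, -65/3)
  seg 8: down by d2 = 9 → (118/5, -92/3)
  seg 9: left by d5 = 17/6 → (623/30, -92/3)
  seg 10: right by d6 = 29/2 → (529/15, -92/3)

d5 = 17/6
d6 = 29/2
d7 = 119/6
d8 = 20
endpoint = (529/15, -92/3)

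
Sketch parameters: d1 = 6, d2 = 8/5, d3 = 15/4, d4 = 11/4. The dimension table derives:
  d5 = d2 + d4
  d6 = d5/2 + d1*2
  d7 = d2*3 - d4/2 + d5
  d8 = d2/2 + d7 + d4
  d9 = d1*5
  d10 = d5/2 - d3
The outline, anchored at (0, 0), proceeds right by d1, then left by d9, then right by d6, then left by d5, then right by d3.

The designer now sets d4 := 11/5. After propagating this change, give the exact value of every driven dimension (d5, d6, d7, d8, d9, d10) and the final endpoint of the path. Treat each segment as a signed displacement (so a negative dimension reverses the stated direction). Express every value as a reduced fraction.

d5 = 19/5
d6 = 139/10
d7 = 15/2
d8 = 21/2
d9 = 30
d10 = -37/20
endpoint = (-203/20, 0)

Apply edit: d4 := 11/5
  d5 = d2 + d4 = 19/5
  d6 = d5/2 + d1*2 = 139/10
  d7 = d2*3 - d4/2 + d5 = 15/2
  d8 = d2/2 + d7 + d4 = 21/2
  d9 = d1*5 = 30
  d10 = d5/2 - d3 = -37/20
Walk from origin (0, 0):
  seg 1: right by d1 = 6 → (6, 0)
  seg 2: left by d9 = 30 → (-24, 0)
  seg 3: right by d6 = 139/10 → (-101/10, 0)
  seg 4: left by d5 = 19/5 → (-139/10, 0)
  seg 5: right by d3 = 15/4 → (-203/20, 0)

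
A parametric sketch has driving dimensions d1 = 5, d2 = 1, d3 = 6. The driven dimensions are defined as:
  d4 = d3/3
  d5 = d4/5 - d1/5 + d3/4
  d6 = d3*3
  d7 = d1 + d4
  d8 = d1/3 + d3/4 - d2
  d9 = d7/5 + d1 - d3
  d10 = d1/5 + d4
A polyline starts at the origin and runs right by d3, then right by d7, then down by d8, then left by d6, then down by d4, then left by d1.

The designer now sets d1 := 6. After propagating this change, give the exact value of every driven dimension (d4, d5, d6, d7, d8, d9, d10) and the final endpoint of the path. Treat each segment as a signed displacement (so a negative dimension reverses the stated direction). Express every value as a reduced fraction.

d4 = 2
d5 = 7/10
d6 = 18
d7 = 8
d8 = 5/2
d9 = 8/5
d10 = 16/5
endpoint = (-10, -9/2)

Apply edit: d1 := 6
  d4 = d3/3 = 2
  d5 = d4/5 - d1/5 + d3/4 = 7/10
  d6 = d3*3 = 18
  d7 = d1 + d4 = 8
  d8 = d1/3 + d3/4 - d2 = 5/2
  d9 = d7/5 + d1 - d3 = 8/5
  d10 = d1/5 + d4 = 16/5
Walk from origin (0, 0):
  seg 1: right by d3 = 6 → (6, 0)
  seg 2: right by d7 = 8 → (14, 0)
  seg 3: down by d8 = 5/2 → (14, -5/2)
  seg 4: left by d6 = 18 → (-4, -5/2)
  seg 5: down by d4 = 2 → (-4, -9/2)
  seg 6: left by d1 = 6 → (-10, -9/2)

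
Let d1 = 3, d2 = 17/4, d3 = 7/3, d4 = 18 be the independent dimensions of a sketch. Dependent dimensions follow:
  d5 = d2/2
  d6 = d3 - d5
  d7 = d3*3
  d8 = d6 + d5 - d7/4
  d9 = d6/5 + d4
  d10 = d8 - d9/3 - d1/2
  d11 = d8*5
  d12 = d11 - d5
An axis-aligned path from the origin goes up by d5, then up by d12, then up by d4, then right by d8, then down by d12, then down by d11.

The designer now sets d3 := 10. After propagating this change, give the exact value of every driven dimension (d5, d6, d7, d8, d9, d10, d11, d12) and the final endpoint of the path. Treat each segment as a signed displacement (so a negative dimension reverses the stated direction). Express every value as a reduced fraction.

d5 = 17/8
d6 = 63/8
d7 = 30
d8 = 5/2
d9 = 783/40
d10 = -221/40
d11 = 25/2
d12 = 83/8
endpoint = (5/2, 61/8)

Apply edit: d3 := 10
  d5 = d2/2 = 17/8
  d6 = d3 - d5 = 63/8
  d7 = d3*3 = 30
  d8 = d6 + d5 - d7/4 = 5/2
  d9 = d6/5 + d4 = 783/40
  d10 = d8 - d9/3 - d1/2 = -221/40
  d11 = d8*5 = 25/2
  d12 = d11 - d5 = 83/8
Walk from origin (0, 0):
  seg 1: up by d5 = 17/8 → (0, 17/8)
  seg 2: up by d12 = 83/8 → (0, 25/2)
  seg 3: up by d4 = 18 → (0, 61/2)
  seg 4: right by d8 = 5/2 → (5/2, 61/2)
  seg 5: down by d12 = 83/8 → (5/2, 161/8)
  seg 6: down by d11 = 25/2 → (5/2, 61/8)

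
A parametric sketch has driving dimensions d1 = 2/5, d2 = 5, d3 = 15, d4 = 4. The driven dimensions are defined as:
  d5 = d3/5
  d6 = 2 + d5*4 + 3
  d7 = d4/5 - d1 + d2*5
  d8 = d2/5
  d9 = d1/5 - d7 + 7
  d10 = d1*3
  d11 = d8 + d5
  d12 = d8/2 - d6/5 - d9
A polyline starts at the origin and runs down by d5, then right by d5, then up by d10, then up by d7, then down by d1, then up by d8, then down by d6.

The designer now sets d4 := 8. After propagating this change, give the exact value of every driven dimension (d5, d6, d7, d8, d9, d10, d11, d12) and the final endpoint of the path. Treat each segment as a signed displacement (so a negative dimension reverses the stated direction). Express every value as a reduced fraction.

Apply edit: d4 := 8
  d5 = d3/5 = 3
  d6 = 2 + d5*4 + 3 = 17
  d7 = d4/5 - d1 + d2*5 = 131/5
  d8 = d2/5 = 1
  d9 = d1/5 - d7 + 7 = -478/25
  d10 = d1*3 = 6/5
  d11 = d8 + d5 = 4
  d12 = d8/2 - d6/5 - d9 = 811/50
Walk from origin (0, 0):
  seg 1: down by d5 = 3 → (0, -3)
  seg 2: right by d5 = 3 → (3, -3)
  seg 3: up by d10 = 6/5 → (3, -9/5)
  seg 4: up by d7 = 131/5 → (3, 122/5)
  seg 5: down by d1 = 2/5 → (3, 24)
  seg 6: up by d8 = 1 → (3, 25)
  seg 7: down by d6 = 17 → (3, 8)

d5 = 3
d6 = 17
d7 = 131/5
d8 = 1
d9 = -478/25
d10 = 6/5
d11 = 4
d12 = 811/50
endpoint = (3, 8)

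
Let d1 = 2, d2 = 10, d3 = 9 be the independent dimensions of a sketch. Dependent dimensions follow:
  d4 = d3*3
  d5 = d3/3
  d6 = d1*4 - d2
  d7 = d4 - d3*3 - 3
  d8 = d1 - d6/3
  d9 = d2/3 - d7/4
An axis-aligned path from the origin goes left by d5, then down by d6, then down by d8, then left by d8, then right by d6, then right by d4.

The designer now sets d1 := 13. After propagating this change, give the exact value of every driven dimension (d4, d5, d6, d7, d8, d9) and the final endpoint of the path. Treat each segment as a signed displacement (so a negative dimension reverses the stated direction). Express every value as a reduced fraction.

d4 = 27
d5 = 3
d6 = 42
d7 = -3
d8 = -1
d9 = 49/12
endpoint = (67, -41)

Apply edit: d1 := 13
  d4 = d3*3 = 27
  d5 = d3/3 = 3
  d6 = d1*4 - d2 = 42
  d7 = d4 - d3*3 - 3 = -3
  d8 = d1 - d6/3 = -1
  d9 = d2/3 - d7/4 = 49/12
Walk from origin (0, 0):
  seg 1: left by d5 = 3 → (-3, 0)
  seg 2: down by d6 = 42 → (-3, -42)
  seg 3: down by d8 = -1 → (-3, -41)
  seg 4: left by d8 = -1 → (-2, -41)
  seg 5: right by d6 = 42 → (40, -41)
  seg 6: right by d4 = 27 → (67, -41)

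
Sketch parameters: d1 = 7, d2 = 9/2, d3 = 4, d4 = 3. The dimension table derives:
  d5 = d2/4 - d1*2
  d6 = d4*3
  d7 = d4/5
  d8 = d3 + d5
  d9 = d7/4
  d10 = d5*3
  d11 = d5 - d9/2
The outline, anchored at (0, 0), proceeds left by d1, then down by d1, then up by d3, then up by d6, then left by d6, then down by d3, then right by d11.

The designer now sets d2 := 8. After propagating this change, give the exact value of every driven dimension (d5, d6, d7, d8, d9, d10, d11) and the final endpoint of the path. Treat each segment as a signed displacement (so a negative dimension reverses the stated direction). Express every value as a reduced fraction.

d5 = -12
d6 = 9
d7 = 3/5
d8 = -8
d9 = 3/20
d10 = -36
d11 = -483/40
endpoint = (-1123/40, 2)

Apply edit: d2 := 8
  d5 = d2/4 - d1*2 = -12
  d6 = d4*3 = 9
  d7 = d4/5 = 3/5
  d8 = d3 + d5 = -8
  d9 = d7/4 = 3/20
  d10 = d5*3 = -36
  d11 = d5 - d9/2 = -483/40
Walk from origin (0, 0):
  seg 1: left by d1 = 7 → (-7, 0)
  seg 2: down by d1 = 7 → (-7, -7)
  seg 3: up by d3 = 4 → (-7, -3)
  seg 4: up by d6 = 9 → (-7, 6)
  seg 5: left by d6 = 9 → (-16, 6)
  seg 6: down by d3 = 4 → (-16, 2)
  seg 7: right by d11 = -483/40 → (-1123/40, 2)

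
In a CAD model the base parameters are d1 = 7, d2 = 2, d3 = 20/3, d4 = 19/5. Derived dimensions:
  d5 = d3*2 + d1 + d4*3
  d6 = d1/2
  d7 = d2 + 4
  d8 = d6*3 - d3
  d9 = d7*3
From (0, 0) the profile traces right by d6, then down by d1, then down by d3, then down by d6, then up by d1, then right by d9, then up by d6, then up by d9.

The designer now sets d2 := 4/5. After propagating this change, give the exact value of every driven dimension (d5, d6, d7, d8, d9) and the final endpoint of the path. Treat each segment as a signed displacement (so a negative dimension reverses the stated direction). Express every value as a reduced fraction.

d5 = 476/15
d6 = 7/2
d7 = 24/5
d8 = 23/6
d9 = 72/5
endpoint = (179/10, 116/15)

Apply edit: d2 := 4/5
  d5 = d3*2 + d1 + d4*3 = 476/15
  d6 = d1/2 = 7/2
  d7 = d2 + 4 = 24/5
  d8 = d6*3 - d3 = 23/6
  d9 = d7*3 = 72/5
Walk from origin (0, 0):
  seg 1: right by d6 = 7/2 → (7/2, 0)
  seg 2: down by d1 = 7 → (7/2, -7)
  seg 3: down by d3 = 20/3 → (7/2, -41/3)
  seg 4: down by d6 = 7/2 → (7/2, -103/6)
  seg 5: up by d1 = 7 → (7/2, -61/6)
  seg 6: right by d9 = 72/5 → (179/10, -61/6)
  seg 7: up by d6 = 7/2 → (179/10, -20/3)
  seg 8: up by d9 = 72/5 → (179/10, 116/15)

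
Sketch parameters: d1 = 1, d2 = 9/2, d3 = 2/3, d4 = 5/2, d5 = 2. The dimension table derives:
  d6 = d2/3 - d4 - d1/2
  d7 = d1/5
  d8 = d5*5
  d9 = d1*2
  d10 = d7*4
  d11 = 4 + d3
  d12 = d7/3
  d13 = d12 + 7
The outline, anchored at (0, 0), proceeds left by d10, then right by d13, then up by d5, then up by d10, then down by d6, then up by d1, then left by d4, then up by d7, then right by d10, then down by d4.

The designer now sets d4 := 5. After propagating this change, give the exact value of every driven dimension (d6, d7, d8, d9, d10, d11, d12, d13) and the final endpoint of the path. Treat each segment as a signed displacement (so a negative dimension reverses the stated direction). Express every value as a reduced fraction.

d6 = -4
d7 = 1/5
d8 = 10
d9 = 2
d10 = 4/5
d11 = 14/3
d12 = 1/15
d13 = 106/15
endpoint = (31/15, 3)

Apply edit: d4 := 5
  d6 = d2/3 - d4 - d1/2 = -4
  d7 = d1/5 = 1/5
  d8 = d5*5 = 10
  d9 = d1*2 = 2
  d10 = d7*4 = 4/5
  d11 = 4 + d3 = 14/3
  d12 = d7/3 = 1/15
  d13 = d12 + 7 = 106/15
Walk from origin (0, 0):
  seg 1: left by d10 = 4/5 → (-4/5, 0)
  seg 2: right by d13 = 106/15 → (94/15, 0)
  seg 3: up by d5 = 2 → (94/15, 2)
  seg 4: up by d10 = 4/5 → (94/15, 14/5)
  seg 5: down by d6 = -4 → (94/15, 34/5)
  seg 6: up by d1 = 1 → (94/15, 39/5)
  seg 7: left by d4 = 5 → (19/15, 39/5)
  seg 8: up by d7 = 1/5 → (19/15, 8)
  seg 9: right by d10 = 4/5 → (31/15, 8)
  seg 10: down by d4 = 5 → (31/15, 3)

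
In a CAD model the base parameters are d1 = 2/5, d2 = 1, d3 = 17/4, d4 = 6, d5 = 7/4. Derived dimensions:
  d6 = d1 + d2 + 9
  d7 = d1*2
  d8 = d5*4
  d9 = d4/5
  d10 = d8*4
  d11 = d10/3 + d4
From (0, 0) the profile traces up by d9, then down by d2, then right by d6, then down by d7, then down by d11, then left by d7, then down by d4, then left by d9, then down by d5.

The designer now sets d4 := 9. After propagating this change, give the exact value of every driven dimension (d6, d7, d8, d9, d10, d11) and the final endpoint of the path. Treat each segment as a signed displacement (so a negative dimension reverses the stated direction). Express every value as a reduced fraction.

Apply edit: d4 := 9
  d6 = d1 + d2 + 9 = 52/5
  d7 = d1*2 = 4/5
  d8 = d5*4 = 7
  d9 = d4/5 = 9/5
  d10 = d8*4 = 28
  d11 = d10/3 + d4 = 55/3
Walk from origin (0, 0):
  seg 1: up by d9 = 9/5 → (0, 9/5)
  seg 2: down by d2 = 1 → (0, 4/5)
  seg 3: right by d6 = 52/5 → (52/5, 4/5)
  seg 4: down by d7 = 4/5 → (52/5, 0)
  seg 5: down by d11 = 55/3 → (52/5, -55/3)
  seg 6: left by d7 = 4/5 → (48/5, -55/3)
  seg 7: down by d4 = 9 → (48/5, -82/3)
  seg 8: left by d9 = 9/5 → (39/5, -82/3)
  seg 9: down by d5 = 7/4 → (39/5, -349/12)

d6 = 52/5
d7 = 4/5
d8 = 7
d9 = 9/5
d10 = 28
d11 = 55/3
endpoint = (39/5, -349/12)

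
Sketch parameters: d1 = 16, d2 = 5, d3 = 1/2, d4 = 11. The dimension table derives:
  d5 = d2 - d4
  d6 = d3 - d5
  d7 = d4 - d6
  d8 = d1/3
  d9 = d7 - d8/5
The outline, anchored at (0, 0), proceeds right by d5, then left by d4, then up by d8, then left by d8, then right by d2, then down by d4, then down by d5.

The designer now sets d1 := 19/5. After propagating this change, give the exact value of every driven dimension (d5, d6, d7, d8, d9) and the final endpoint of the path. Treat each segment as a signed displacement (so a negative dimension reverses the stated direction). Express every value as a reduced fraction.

Apply edit: d1 := 19/5
  d5 = d2 - d4 = -6
  d6 = d3 - d5 = 13/2
  d7 = d4 - d6 = 9/2
  d8 = d1/3 = 19/15
  d9 = d7 - d8/5 = 637/150
Walk from origin (0, 0):
  seg 1: right by d5 = -6 → (-6, 0)
  seg 2: left by d4 = 11 → (-17, 0)
  seg 3: up by d8 = 19/15 → (-17, 19/15)
  seg 4: left by d8 = 19/15 → (-274/15, 19/15)
  seg 5: right by d2 = 5 → (-199/15, 19/15)
  seg 6: down by d4 = 11 → (-199/15, -146/15)
  seg 7: down by d5 = -6 → (-199/15, -56/15)

d5 = -6
d6 = 13/2
d7 = 9/2
d8 = 19/15
d9 = 637/150
endpoint = (-199/15, -56/15)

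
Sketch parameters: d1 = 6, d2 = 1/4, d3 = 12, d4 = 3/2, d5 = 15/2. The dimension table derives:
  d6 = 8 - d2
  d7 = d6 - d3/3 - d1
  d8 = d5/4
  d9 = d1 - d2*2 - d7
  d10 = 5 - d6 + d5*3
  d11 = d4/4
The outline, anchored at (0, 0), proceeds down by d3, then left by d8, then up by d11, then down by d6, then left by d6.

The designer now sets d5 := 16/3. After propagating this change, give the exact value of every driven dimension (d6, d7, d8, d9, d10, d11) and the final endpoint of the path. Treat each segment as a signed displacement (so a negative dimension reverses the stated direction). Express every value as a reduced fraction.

Apply edit: d5 := 16/3
  d6 = 8 - d2 = 31/4
  d7 = d6 - d3/3 - d1 = -9/4
  d8 = d5/4 = 4/3
  d9 = d1 - d2*2 - d7 = 31/4
  d10 = 5 - d6 + d5*3 = 53/4
  d11 = d4/4 = 3/8
Walk from origin (0, 0):
  seg 1: down by d3 = 12 → (0, -12)
  seg 2: left by d8 = 4/3 → (-4/3, -12)
  seg 3: up by d11 = 3/8 → (-4/3, -93/8)
  seg 4: down by d6 = 31/4 → (-4/3, -155/8)
  seg 5: left by d6 = 31/4 → (-109/12, -155/8)

d6 = 31/4
d7 = -9/4
d8 = 4/3
d9 = 31/4
d10 = 53/4
d11 = 3/8
endpoint = (-109/12, -155/8)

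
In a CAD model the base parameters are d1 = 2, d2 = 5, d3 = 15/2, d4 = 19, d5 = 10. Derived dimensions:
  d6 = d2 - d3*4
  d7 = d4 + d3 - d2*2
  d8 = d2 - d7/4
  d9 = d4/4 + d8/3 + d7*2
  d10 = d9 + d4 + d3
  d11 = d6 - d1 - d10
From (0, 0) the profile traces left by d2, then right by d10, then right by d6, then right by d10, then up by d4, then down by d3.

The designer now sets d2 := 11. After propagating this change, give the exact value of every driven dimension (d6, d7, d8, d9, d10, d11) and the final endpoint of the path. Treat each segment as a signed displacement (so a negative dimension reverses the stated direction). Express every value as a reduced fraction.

Apply edit: d2 := 11
  d6 = d2 - d3*4 = -19
  d7 = d4 + d3 - d2*2 = 9/2
  d8 = d2 - d7/4 = 79/8
  d9 = d4/4 + d8/3 + d7*2 = 409/24
  d10 = d9 + d4 + d3 = 1045/24
  d11 = d6 - d1 - d10 = -1549/24
Walk from origin (0, 0):
  seg 1: left by d2 = 11 → (-11, 0)
  seg 2: right by d10 = 1045/24 → (781/24, 0)
  seg 3: right by d6 = -19 → (325/24, 0)
  seg 4: right by d10 = 1045/24 → (685/12, 0)
  seg 5: up by d4 = 19 → (685/12, 19)
  seg 6: down by d3 = 15/2 → (685/12, 23/2)

d6 = -19
d7 = 9/2
d8 = 79/8
d9 = 409/24
d10 = 1045/24
d11 = -1549/24
endpoint = (685/12, 23/2)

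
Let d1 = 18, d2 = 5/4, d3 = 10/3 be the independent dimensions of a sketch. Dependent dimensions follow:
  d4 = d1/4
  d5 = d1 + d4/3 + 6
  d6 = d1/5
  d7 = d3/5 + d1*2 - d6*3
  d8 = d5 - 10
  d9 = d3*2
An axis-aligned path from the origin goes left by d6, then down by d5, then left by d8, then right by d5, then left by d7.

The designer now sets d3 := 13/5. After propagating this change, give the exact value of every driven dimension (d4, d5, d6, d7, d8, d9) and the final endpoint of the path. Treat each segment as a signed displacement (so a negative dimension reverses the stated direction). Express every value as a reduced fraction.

Apply edit: d3 := 13/5
  d4 = d1/4 = 9/2
  d5 = d1 + d4/3 + 6 = 51/2
  d6 = d1/5 = 18/5
  d7 = d3/5 + d1*2 - d6*3 = 643/25
  d8 = d5 - 10 = 31/2
  d9 = d3*2 = 26/5
Walk from origin (0, 0):
  seg 1: left by d6 = 18/5 → (-18/5, 0)
  seg 2: down by d5 = 51/2 → (-18/5, -51/2)
  seg 3: left by d8 = 31/2 → (-191/10, -51/2)
  seg 4: right by d5 = 51/2 → (32/5, -51/2)
  seg 5: left by d7 = 643/25 → (-483/25, -51/2)

d4 = 9/2
d5 = 51/2
d6 = 18/5
d7 = 643/25
d8 = 31/2
d9 = 26/5
endpoint = (-483/25, -51/2)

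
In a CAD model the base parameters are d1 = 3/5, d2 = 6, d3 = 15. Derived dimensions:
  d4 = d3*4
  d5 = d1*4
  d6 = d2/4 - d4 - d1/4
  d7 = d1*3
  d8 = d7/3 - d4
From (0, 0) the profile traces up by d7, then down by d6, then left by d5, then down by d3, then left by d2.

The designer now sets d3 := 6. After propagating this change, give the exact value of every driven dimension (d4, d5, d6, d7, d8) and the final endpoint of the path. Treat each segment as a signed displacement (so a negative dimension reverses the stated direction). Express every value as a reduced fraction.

d4 = 24
d5 = 12/5
d6 = -453/20
d7 = 9/5
d8 = -117/5
endpoint = (-42/5, 369/20)

Apply edit: d3 := 6
  d4 = d3*4 = 24
  d5 = d1*4 = 12/5
  d6 = d2/4 - d4 - d1/4 = -453/20
  d7 = d1*3 = 9/5
  d8 = d7/3 - d4 = -117/5
Walk from origin (0, 0):
  seg 1: up by d7 = 9/5 → (0, 9/5)
  seg 2: down by d6 = -453/20 → (0, 489/20)
  seg 3: left by d5 = 12/5 → (-12/5, 489/20)
  seg 4: down by d3 = 6 → (-12/5, 369/20)
  seg 5: left by d2 = 6 → (-42/5, 369/20)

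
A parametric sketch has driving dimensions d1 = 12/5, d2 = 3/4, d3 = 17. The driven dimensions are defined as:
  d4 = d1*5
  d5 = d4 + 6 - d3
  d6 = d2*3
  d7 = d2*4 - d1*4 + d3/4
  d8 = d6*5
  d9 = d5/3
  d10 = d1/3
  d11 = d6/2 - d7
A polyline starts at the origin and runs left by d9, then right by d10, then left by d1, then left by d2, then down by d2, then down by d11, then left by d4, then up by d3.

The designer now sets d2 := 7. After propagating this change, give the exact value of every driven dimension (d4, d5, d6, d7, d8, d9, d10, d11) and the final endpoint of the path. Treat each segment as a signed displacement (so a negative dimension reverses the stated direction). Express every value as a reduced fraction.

d4 = 12
d5 = 1
d6 = 21
d7 = 453/20
d8 = 105
d9 = 1/3
d10 = 4/5
d11 = -243/20
endpoint = (-314/15, 443/20)

Apply edit: d2 := 7
  d4 = d1*5 = 12
  d5 = d4 + 6 - d3 = 1
  d6 = d2*3 = 21
  d7 = d2*4 - d1*4 + d3/4 = 453/20
  d8 = d6*5 = 105
  d9 = d5/3 = 1/3
  d10 = d1/3 = 4/5
  d11 = d6/2 - d7 = -243/20
Walk from origin (0, 0):
  seg 1: left by d9 = 1/3 → (-1/3, 0)
  seg 2: right by d10 = 4/5 → (7/15, 0)
  seg 3: left by d1 = 12/5 → (-29/15, 0)
  seg 4: left by d2 = 7 → (-134/15, 0)
  seg 5: down by d2 = 7 → (-134/15, -7)
  seg 6: down by d11 = -243/20 → (-134/15, 103/20)
  seg 7: left by d4 = 12 → (-314/15, 103/20)
  seg 8: up by d3 = 17 → (-314/15, 443/20)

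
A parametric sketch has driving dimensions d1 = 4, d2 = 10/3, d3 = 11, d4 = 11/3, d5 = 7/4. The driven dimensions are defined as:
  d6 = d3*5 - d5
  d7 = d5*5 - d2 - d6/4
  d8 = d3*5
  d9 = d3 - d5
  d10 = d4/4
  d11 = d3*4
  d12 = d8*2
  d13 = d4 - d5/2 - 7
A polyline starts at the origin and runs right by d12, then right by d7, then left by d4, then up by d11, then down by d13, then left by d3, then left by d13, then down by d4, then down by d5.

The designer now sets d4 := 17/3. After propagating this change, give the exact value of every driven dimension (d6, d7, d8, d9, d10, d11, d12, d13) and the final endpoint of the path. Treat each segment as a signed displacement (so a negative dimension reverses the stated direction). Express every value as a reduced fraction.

Apply edit: d4 := 17/3
  d6 = d3*5 - d5 = 213/4
  d7 = d5*5 - d2 - d6/4 = -379/48
  d8 = d3*5 = 55
  d9 = d3 - d5 = 37/4
  d10 = d4/4 = 17/12
  d11 = d3*4 = 44
  d12 = d8*2 = 110
  d13 = d4 - d5/2 - 7 = -53/24
Walk from origin (0, 0):
  seg 1: right by d12 = 110 → (110, 0)
  seg 2: right by d7 = -379/48 → (4901/48, 0)
  seg 3: left by d4 = 17/3 → (1543/16, 0)
  seg 4: up by d11 = 44 → (1543/16, 44)
  seg 5: down by d13 = -53/24 → (1543/16, 1109/24)
  seg 6: left by d3 = 11 → (1367/16, 1109/24)
  seg 7: left by d13 = -53/24 → (4207/48, 1109/24)
  seg 8: down by d4 = 17/3 → (4207/48, 973/24)
  seg 9: down by d5 = 7/4 → (4207/48, 931/24)

d6 = 213/4
d7 = -379/48
d8 = 55
d9 = 37/4
d10 = 17/12
d11 = 44
d12 = 110
d13 = -53/24
endpoint = (4207/48, 931/24)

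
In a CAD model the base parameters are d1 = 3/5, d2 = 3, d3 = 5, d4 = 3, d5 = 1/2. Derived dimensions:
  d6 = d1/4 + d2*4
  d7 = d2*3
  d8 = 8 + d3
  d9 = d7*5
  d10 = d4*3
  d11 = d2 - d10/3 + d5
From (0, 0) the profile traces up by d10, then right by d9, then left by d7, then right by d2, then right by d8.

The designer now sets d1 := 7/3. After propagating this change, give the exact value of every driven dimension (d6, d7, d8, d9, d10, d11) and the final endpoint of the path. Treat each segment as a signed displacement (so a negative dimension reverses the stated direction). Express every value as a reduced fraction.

Apply edit: d1 := 7/3
  d6 = d1/4 + d2*4 = 151/12
  d7 = d2*3 = 9
  d8 = 8 + d3 = 13
  d9 = d7*5 = 45
  d10 = d4*3 = 9
  d11 = d2 - d10/3 + d5 = 1/2
Walk from origin (0, 0):
  seg 1: up by d10 = 9 → (0, 9)
  seg 2: right by d9 = 45 → (45, 9)
  seg 3: left by d7 = 9 → (36, 9)
  seg 4: right by d2 = 3 → (39, 9)
  seg 5: right by d8 = 13 → (52, 9)

d6 = 151/12
d7 = 9
d8 = 13
d9 = 45
d10 = 9
d11 = 1/2
endpoint = (52, 9)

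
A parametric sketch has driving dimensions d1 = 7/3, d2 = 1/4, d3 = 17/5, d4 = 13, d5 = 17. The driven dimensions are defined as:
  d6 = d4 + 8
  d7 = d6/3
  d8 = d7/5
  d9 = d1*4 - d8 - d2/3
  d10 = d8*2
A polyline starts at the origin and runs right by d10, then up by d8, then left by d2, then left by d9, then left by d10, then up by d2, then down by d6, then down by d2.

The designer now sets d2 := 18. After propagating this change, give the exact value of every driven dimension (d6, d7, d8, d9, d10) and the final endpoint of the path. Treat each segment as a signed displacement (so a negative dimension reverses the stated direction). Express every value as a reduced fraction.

d6 = 21
d7 = 7
d8 = 7/5
d9 = 29/15
d10 = 14/5
endpoint = (-299/15, -98/5)

Apply edit: d2 := 18
  d6 = d4 + 8 = 21
  d7 = d6/3 = 7
  d8 = d7/5 = 7/5
  d9 = d1*4 - d8 - d2/3 = 29/15
  d10 = d8*2 = 14/5
Walk from origin (0, 0):
  seg 1: right by d10 = 14/5 → (14/5, 0)
  seg 2: up by d8 = 7/5 → (14/5, 7/5)
  seg 3: left by d2 = 18 → (-76/5, 7/5)
  seg 4: left by d9 = 29/15 → (-257/15, 7/5)
  seg 5: left by d10 = 14/5 → (-299/15, 7/5)
  seg 6: up by d2 = 18 → (-299/15, 97/5)
  seg 7: down by d6 = 21 → (-299/15, -8/5)
  seg 8: down by d2 = 18 → (-299/15, -98/5)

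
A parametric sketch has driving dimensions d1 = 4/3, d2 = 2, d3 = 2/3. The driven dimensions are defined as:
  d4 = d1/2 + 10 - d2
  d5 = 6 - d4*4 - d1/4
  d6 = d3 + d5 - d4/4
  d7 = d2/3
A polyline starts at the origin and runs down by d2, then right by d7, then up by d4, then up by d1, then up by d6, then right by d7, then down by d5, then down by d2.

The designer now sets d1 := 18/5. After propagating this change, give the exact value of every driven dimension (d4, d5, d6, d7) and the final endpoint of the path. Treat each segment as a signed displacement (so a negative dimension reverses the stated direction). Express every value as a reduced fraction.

d4 = 49/5
d5 = -341/10
d6 = -2153/60
d7 = 2/3
endpoint = (4/3, 457/60)

Apply edit: d1 := 18/5
  d4 = d1/2 + 10 - d2 = 49/5
  d5 = 6 - d4*4 - d1/4 = -341/10
  d6 = d3 + d5 - d4/4 = -2153/60
  d7 = d2/3 = 2/3
Walk from origin (0, 0):
  seg 1: down by d2 = 2 → (0, -2)
  seg 2: right by d7 = 2/3 → (2/3, -2)
  seg 3: up by d4 = 49/5 → (2/3, 39/5)
  seg 4: up by d1 = 18/5 → (2/3, 57/5)
  seg 5: up by d6 = -2153/60 → (2/3, -1469/60)
  seg 6: right by d7 = 2/3 → (4/3, -1469/60)
  seg 7: down by d5 = -341/10 → (4/3, 577/60)
  seg 8: down by d2 = 2 → (4/3, 457/60)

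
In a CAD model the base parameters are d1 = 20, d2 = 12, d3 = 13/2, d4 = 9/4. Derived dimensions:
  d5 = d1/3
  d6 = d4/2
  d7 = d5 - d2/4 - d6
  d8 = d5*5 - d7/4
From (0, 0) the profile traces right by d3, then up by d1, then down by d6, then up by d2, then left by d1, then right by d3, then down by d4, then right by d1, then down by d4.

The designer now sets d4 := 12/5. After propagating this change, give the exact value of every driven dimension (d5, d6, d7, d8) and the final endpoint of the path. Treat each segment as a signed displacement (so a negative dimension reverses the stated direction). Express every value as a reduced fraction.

Apply edit: d4 := 12/5
  d5 = d1/3 = 20/3
  d6 = d4/2 = 6/5
  d7 = d5 - d2/4 - d6 = 37/15
  d8 = d5*5 - d7/4 = 1963/60
Walk from origin (0, 0):
  seg 1: right by d3 = 13/2 → (13/2, 0)
  seg 2: up by d1 = 20 → (13/2, 20)
  seg 3: down by d6 = 6/5 → (13/2, 94/5)
  seg 4: up by d2 = 12 → (13/2, 154/5)
  seg 5: left by d1 = 20 → (-27/2, 154/5)
  seg 6: right by d3 = 13/2 → (-7, 154/5)
  seg 7: down by d4 = 12/5 → (-7, 142/5)
  seg 8: right by d1 = 20 → (13, 142/5)
  seg 9: down by d4 = 12/5 → (13, 26)

d5 = 20/3
d6 = 6/5
d7 = 37/15
d8 = 1963/60
endpoint = (13, 26)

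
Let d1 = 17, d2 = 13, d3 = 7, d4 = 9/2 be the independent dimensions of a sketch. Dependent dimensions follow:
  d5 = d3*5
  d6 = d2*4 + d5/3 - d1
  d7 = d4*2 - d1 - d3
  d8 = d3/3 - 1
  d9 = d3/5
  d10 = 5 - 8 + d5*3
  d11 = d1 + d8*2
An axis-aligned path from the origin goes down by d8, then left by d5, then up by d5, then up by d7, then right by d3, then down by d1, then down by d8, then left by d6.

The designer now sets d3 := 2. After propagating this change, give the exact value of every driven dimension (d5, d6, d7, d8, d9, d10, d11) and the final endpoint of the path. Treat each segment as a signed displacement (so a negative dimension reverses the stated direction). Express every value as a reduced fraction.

Apply edit: d3 := 2
  d5 = d3*5 = 10
  d6 = d2*4 + d5/3 - d1 = 115/3
  d7 = d4*2 - d1 - d3 = -10
  d8 = d3/3 - 1 = -1/3
  d9 = d3/5 = 2/5
  d10 = 5 - 8 + d5*3 = 27
  d11 = d1 + d8*2 = 49/3
Walk from origin (0, 0):
  seg 1: down by d8 = -1/3 → (0, 1/3)
  seg 2: left by d5 = 10 → (-10, 1/3)
  seg 3: up by d5 = 10 → (-10, 31/3)
  seg 4: up by d7 = -10 → (-10, 1/3)
  seg 5: right by d3 = 2 → (-8, 1/3)
  seg 6: down by d1 = 17 → (-8, -50/3)
  seg 7: down by d8 = -1/3 → (-8, -49/3)
  seg 8: left by d6 = 115/3 → (-139/3, -49/3)

d5 = 10
d6 = 115/3
d7 = -10
d8 = -1/3
d9 = 2/5
d10 = 27
d11 = 49/3
endpoint = (-139/3, -49/3)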